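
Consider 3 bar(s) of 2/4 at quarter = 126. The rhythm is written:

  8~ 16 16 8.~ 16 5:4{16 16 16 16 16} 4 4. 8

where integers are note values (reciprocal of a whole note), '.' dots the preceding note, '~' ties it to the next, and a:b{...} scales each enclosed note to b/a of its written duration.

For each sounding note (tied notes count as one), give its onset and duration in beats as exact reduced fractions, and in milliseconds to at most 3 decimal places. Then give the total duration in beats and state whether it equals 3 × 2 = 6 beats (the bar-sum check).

1) 0.0ms=0b +357.143ms=3/4b
2) 357.143ms=3/4b +119.048ms=1/4b
3) 476.19ms=1b +476.19ms=1b
4) 952.381ms=2b +95.238ms=1/5b
5) 1047.619ms=11/5b +95.238ms=1/5b
6) 1142.857ms=12/5b +95.238ms=1/5b
7) 1238.095ms=13/5b +95.238ms=1/5b
8) 1333.333ms=14/5b +95.238ms=1/5b
9) 1428.571ms=3b +476.19ms=1b
10) 1904.762ms=4b +714.286ms=3/2b
11) 2619.048ms=11/2b +238.095ms=1/2b
Σ=6b of 6 (126bpm 2/4) — PASS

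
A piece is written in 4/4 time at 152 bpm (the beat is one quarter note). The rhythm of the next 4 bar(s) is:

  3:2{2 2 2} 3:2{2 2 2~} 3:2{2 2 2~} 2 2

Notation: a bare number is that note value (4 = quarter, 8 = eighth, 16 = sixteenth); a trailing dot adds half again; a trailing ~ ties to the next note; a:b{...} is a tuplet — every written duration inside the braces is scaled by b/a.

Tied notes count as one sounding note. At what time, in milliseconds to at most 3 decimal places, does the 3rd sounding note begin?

note 3 onset = 8/3b = 1052.632ms

1. 0.0ms @ 0 + 526.316ms (4/3)
2. 526.316ms @ 4/3 + 526.316ms (4/3)
3. 1052.632ms @ 8/3 + 526.316ms (4/3)
4. 1578.947ms @ 4 + 526.316ms (4/3)
5. 2105.263ms @ 16/3 + 526.316ms (4/3)
6. 2631.579ms @ 20/3 + 1052.632ms (8/3)
7. 3684.211ms @ 28/3 + 526.316ms (4/3)
8. 4210.526ms @ 32/3 + 1315.789ms (10/3)
9. 5526.316ms @ 14 + 789.474ms (2)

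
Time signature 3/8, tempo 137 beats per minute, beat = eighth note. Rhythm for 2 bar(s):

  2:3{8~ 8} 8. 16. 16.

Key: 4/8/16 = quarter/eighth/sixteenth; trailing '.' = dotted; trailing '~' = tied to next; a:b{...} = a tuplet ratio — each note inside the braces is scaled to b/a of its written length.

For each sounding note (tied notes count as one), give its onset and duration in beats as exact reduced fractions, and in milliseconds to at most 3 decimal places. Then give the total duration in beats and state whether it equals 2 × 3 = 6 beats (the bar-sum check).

1) 0.0ms=0b +1313.869ms=3b
2) 1313.869ms=3b +656.934ms=3/2b
3) 1970.803ms=9/2b +328.467ms=3/4b
4) 2299.27ms=21/4b +328.467ms=3/4b
Σ=6b of 6 (137bpm 3/8) — PASS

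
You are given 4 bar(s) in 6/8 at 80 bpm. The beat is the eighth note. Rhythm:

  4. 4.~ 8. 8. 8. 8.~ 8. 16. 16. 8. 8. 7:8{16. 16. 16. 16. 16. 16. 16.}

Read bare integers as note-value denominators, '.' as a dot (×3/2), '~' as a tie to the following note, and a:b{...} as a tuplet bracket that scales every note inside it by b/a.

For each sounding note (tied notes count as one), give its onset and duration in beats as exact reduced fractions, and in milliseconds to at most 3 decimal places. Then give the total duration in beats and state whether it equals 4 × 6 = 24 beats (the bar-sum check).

1) 0.0ms=0b +2250.0ms=3b
2) 2250.0ms=3b +3375.0ms=9/2b
3) 5625.0ms=15/2b +1125.0ms=3/2b
4) 6750.0ms=9b +1125.0ms=3/2b
5) 7875.0ms=21/2b +2250.0ms=3b
6) 10125.0ms=27/2b +562.5ms=3/4b
7) 10687.5ms=57/4b +562.5ms=3/4b
8) 11250.0ms=15b +1125.0ms=3/2b
9) 12375.0ms=33/2b +1125.0ms=3/2b
10) 13500.0ms=18b +642.857ms=6/7b
11) 14142.857ms=132/7b +642.857ms=6/7b
12) 14785.714ms=138/7b +642.857ms=6/7b
13) 15428.571ms=144/7b +642.857ms=6/7b
14) 16071.429ms=150/7b +642.857ms=6/7b
15) 16714.286ms=156/7b +642.857ms=6/7b
16) 17357.143ms=162/7b +642.857ms=6/7b
Σ=24b of 24 (80bpm 6/8) — PASS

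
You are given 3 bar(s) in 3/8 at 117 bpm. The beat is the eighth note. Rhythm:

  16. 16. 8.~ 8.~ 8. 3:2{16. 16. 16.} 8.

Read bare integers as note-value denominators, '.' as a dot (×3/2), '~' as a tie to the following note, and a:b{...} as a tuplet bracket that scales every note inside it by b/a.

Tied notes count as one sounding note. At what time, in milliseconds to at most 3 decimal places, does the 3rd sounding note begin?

1. 0.0ms @ 0 + 384.615ms (3/4)
2. 384.615ms @ 3/4 + 384.615ms (3/4)
3. 769.231ms @ 3/2 + 2307.692ms (9/2)
4. 3076.923ms @ 6 + 256.41ms (1/2)
5. 3333.333ms @ 13/2 + 256.41ms (1/2)
6. 3589.744ms @ 7 + 256.41ms (1/2)
7. 3846.154ms @ 15/2 + 769.231ms (3/2)

note 3 onset = 3/2b = 769.231ms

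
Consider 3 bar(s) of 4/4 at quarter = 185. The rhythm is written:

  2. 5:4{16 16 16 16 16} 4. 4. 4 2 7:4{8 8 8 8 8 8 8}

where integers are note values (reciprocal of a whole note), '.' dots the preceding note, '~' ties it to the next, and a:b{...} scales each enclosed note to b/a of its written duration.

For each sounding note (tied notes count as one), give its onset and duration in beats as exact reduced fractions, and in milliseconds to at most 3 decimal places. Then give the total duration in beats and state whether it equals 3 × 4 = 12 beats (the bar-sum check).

1) 0.0ms=0b +972.973ms=3b
2) 972.973ms=3b +64.865ms=1/5b
3) 1037.838ms=16/5b +64.865ms=1/5b
4) 1102.703ms=17/5b +64.865ms=1/5b
5) 1167.568ms=18/5b +64.865ms=1/5b
6) 1232.432ms=19/5b +64.865ms=1/5b
7) 1297.297ms=4b +486.486ms=3/2b
8) 1783.784ms=11/2b +486.486ms=3/2b
9) 2270.27ms=7b +324.324ms=1b
10) 2594.595ms=8b +648.649ms=2b
11) 3243.243ms=10b +92.664ms=2/7b
12) 3335.907ms=72/7b +92.664ms=2/7b
13) 3428.571ms=74/7b +92.664ms=2/7b
14) 3521.236ms=76/7b +92.664ms=2/7b
15) 3613.9ms=78/7b +92.664ms=2/7b
16) 3706.564ms=80/7b +92.664ms=2/7b
17) 3799.228ms=82/7b +92.664ms=2/7b
Σ=12b of 12 (185bpm 4/4) — PASS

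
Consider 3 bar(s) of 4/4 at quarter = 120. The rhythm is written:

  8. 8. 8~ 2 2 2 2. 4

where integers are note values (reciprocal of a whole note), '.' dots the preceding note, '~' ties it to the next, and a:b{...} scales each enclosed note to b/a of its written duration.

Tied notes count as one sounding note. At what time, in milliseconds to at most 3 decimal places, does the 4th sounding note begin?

note 4 onset = 4b = 2000.0ms

1. 0.0ms @ 0 + 375.0ms (3/4)
2. 375.0ms @ 3/4 + 375.0ms (3/4)
3. 750.0ms @ 3/2 + 1250.0ms (5/2)
4. 2000.0ms @ 4 + 1000.0ms (2)
5. 3000.0ms @ 6 + 1000.0ms (2)
6. 4000.0ms @ 8 + 1500.0ms (3)
7. 5500.0ms @ 11 + 500.0ms (1)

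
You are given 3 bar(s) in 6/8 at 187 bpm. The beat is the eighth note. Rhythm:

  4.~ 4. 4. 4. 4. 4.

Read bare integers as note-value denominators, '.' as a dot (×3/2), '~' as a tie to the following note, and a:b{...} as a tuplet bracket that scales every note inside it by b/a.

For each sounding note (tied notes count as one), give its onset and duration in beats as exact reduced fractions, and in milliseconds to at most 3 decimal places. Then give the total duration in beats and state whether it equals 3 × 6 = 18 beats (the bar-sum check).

1) 0.0ms=0b +1925.134ms=6b
2) 1925.134ms=6b +962.567ms=3b
3) 2887.701ms=9b +962.567ms=3b
4) 3850.267ms=12b +962.567ms=3b
5) 4812.834ms=15b +962.567ms=3b
Σ=18b of 18 (187bpm 6/8) — PASS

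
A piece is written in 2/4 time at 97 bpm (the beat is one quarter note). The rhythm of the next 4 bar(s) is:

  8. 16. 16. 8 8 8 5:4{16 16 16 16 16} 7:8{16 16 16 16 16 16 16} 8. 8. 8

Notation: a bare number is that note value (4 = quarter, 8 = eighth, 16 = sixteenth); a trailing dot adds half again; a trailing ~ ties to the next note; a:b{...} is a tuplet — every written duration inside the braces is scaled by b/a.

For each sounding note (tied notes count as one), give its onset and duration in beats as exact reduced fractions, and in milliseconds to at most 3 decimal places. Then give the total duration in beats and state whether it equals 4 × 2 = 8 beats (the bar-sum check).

1) 0.0ms=0b +463.918ms=3/4b
2) 463.918ms=3/4b +231.959ms=3/8b
3) 695.876ms=9/8b +231.959ms=3/8b
4) 927.835ms=3/2b +309.278ms=1/2b
5) 1237.113ms=2b +309.278ms=1/2b
6) 1546.392ms=5/2b +309.278ms=1/2b
7) 1855.67ms=3b +123.711ms=1/5b
8) 1979.381ms=16/5b +123.711ms=1/5b
9) 2103.093ms=17/5b +123.711ms=1/5b
10) 2226.804ms=18/5b +123.711ms=1/5b
11) 2350.515ms=19/5b +123.711ms=1/5b
12) 2474.227ms=4b +176.73ms=2/7b
13) 2650.957ms=30/7b +176.73ms=2/7b
14) 2827.688ms=32/7b +176.73ms=2/7b
15) 3004.418ms=34/7b +176.73ms=2/7b
16) 3181.149ms=36/7b +176.73ms=2/7b
17) 3357.879ms=38/7b +176.73ms=2/7b
18) 3534.61ms=40/7b +176.73ms=2/7b
19) 3711.34ms=6b +463.918ms=3/4b
20) 4175.258ms=27/4b +463.918ms=3/4b
21) 4639.175ms=15/2b +309.278ms=1/2b
Σ=8b of 8 (97bpm 2/4) — PASS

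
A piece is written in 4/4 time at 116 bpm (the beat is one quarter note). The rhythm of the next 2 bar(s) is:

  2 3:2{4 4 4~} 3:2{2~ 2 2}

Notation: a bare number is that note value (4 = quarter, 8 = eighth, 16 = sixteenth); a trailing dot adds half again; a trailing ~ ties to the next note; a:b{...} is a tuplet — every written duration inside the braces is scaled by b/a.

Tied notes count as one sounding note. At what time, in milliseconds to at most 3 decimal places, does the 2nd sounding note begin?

1. 0.0ms @ 0 + 1034.483ms (2)
2. 1034.483ms @ 2 + 344.828ms (2/3)
3. 1379.31ms @ 8/3 + 344.828ms (2/3)
4. 1724.138ms @ 10/3 + 1724.138ms (10/3)
5. 3448.276ms @ 20/3 + 689.655ms (4/3)

note 2 onset = 2b = 1034.483ms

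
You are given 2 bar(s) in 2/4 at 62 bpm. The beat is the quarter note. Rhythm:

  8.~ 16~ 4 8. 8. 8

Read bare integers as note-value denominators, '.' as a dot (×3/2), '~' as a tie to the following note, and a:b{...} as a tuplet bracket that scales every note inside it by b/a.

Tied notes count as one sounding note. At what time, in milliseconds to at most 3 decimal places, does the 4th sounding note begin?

note 4 onset = 7/2b = 3387.097ms

1. 0.0ms @ 0 + 1935.484ms (2)
2. 1935.484ms @ 2 + 725.806ms (3/4)
3. 2661.29ms @ 11/4 + 725.806ms (3/4)
4. 3387.097ms @ 7/2 + 483.871ms (1/2)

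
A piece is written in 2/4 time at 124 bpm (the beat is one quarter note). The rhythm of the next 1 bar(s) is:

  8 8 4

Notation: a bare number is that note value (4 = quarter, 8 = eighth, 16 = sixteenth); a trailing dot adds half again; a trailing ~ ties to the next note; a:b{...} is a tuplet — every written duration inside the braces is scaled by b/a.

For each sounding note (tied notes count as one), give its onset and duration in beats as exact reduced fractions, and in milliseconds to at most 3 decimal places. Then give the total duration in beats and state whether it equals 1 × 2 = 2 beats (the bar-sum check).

1) 0.0ms=0b +241.935ms=1/2b
2) 241.935ms=1/2b +241.935ms=1/2b
3) 483.871ms=1b +483.871ms=1b
Σ=2b of 2 (124bpm 2/4) — PASS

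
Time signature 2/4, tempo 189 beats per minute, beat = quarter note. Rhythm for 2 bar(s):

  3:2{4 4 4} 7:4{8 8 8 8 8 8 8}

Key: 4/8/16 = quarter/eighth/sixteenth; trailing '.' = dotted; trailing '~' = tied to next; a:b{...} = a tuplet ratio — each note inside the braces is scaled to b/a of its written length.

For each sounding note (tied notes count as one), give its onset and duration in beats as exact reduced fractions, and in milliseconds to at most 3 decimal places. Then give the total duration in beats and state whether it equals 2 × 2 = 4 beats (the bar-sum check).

1) 0.0ms=0b +211.64ms=2/3b
2) 211.64ms=2/3b +211.64ms=2/3b
3) 423.28ms=4/3b +211.64ms=2/3b
4) 634.921ms=2b +90.703ms=2/7b
5) 725.624ms=16/7b +90.703ms=2/7b
6) 816.327ms=18/7b +90.703ms=2/7b
7) 907.029ms=20/7b +90.703ms=2/7b
8) 997.732ms=22/7b +90.703ms=2/7b
9) 1088.435ms=24/7b +90.703ms=2/7b
10) 1179.138ms=26/7b +90.703ms=2/7b
Σ=4b of 4 (189bpm 2/4) — PASS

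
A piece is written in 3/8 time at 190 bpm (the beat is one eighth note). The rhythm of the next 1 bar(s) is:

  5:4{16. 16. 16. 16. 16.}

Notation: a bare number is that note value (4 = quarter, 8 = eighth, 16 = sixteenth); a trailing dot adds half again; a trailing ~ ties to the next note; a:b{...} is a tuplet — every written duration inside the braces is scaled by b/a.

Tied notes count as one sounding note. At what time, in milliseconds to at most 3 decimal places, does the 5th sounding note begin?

note 5 onset = 12/5b = 757.895ms

1. 0.0ms @ 0 + 189.474ms (3/5)
2. 189.474ms @ 3/5 + 189.474ms (3/5)
3. 378.947ms @ 6/5 + 189.474ms (3/5)
4. 568.421ms @ 9/5 + 189.474ms (3/5)
5. 757.895ms @ 12/5 + 189.474ms (3/5)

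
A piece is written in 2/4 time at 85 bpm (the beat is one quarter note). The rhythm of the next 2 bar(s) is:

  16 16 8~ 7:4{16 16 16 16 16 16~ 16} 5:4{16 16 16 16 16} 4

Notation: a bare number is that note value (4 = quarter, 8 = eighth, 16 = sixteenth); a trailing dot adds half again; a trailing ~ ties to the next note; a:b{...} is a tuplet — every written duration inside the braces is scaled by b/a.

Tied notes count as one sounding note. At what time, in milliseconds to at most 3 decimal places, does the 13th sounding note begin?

1. 0.0ms @ 0 + 176.471ms (1/4)
2. 176.471ms @ 1/4 + 176.471ms (1/4)
3. 352.941ms @ 1/2 + 453.782ms (9/14)
4. 806.723ms @ 8/7 + 100.84ms (1/7)
5. 907.563ms @ 9/7 + 100.84ms (1/7)
6. 1008.403ms @ 10/7 + 100.84ms (1/7)
7. 1109.244ms @ 11/7 + 100.84ms (1/7)
8. 1210.084ms @ 12/7 + 201.681ms (2/7)
9. 1411.765ms @ 2 + 141.176ms (1/5)
10. 1552.941ms @ 11/5 + 141.176ms (1/5)
11. 1694.118ms @ 12/5 + 141.176ms (1/5)
12. 1835.294ms @ 13/5 + 141.176ms (1/5)
13. 1976.471ms @ 14/5 + 141.176ms (1/5)
14. 2117.647ms @ 3 + 705.882ms (1)

note 13 onset = 14/5b = 1976.471ms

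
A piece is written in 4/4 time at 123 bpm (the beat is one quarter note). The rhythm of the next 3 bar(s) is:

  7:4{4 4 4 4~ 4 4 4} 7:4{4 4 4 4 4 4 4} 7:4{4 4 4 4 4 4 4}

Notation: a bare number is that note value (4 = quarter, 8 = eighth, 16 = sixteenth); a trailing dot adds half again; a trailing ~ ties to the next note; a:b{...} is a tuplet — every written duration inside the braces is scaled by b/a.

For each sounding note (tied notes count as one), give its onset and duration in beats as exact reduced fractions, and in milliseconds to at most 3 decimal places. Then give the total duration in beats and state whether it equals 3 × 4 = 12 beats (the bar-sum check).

1) 0.0ms=0b +278.746ms=4/7b
2) 278.746ms=4/7b +278.746ms=4/7b
3) 557.491ms=8/7b +278.746ms=4/7b
4) 836.237ms=12/7b +557.491ms=8/7b
5) 1393.728ms=20/7b +278.746ms=4/7b
6) 1672.474ms=24/7b +278.746ms=4/7b
7) 1951.22ms=4b +278.746ms=4/7b
8) 2229.965ms=32/7b +278.746ms=4/7b
9) 2508.711ms=36/7b +278.746ms=4/7b
10) 2787.456ms=40/7b +278.746ms=4/7b
11) 3066.202ms=44/7b +278.746ms=4/7b
12) 3344.948ms=48/7b +278.746ms=4/7b
13) 3623.693ms=52/7b +278.746ms=4/7b
14) 3902.439ms=8b +278.746ms=4/7b
15) 4181.185ms=60/7b +278.746ms=4/7b
16) 4459.93ms=64/7b +278.746ms=4/7b
17) 4738.676ms=68/7b +278.746ms=4/7b
18) 5017.422ms=72/7b +278.746ms=4/7b
19) 5296.167ms=76/7b +278.746ms=4/7b
20) 5574.913ms=80/7b +278.746ms=4/7b
Σ=12b of 12 (123bpm 4/4) — PASS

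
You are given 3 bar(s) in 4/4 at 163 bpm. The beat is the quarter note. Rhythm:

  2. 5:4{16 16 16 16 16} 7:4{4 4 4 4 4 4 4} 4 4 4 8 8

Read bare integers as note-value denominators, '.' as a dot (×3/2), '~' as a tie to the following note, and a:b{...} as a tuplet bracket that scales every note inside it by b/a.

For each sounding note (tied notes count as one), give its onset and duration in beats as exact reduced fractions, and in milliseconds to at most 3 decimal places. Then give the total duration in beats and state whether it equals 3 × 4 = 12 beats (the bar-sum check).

1) 0.0ms=0b +1104.294ms=3b
2) 1104.294ms=3b +73.62ms=1/5b
3) 1177.914ms=16/5b +73.62ms=1/5b
4) 1251.534ms=17/5b +73.62ms=1/5b
5) 1325.153ms=18/5b +73.62ms=1/5b
6) 1398.773ms=19/5b +73.62ms=1/5b
7) 1472.393ms=4b +210.342ms=4/7b
8) 1682.734ms=32/7b +210.342ms=4/7b
9) 1893.076ms=36/7b +210.342ms=4/7b
10) 2103.418ms=40/7b +210.342ms=4/7b
11) 2313.76ms=44/7b +210.342ms=4/7b
12) 2524.102ms=48/7b +210.342ms=4/7b
13) 2734.443ms=52/7b +210.342ms=4/7b
14) 2944.785ms=8b +368.098ms=1b
15) 3312.883ms=9b +368.098ms=1b
16) 3680.982ms=10b +368.098ms=1b
17) 4049.08ms=11b +184.049ms=1/2b
18) 4233.129ms=23/2b +184.049ms=1/2b
Σ=12b of 12 (163bpm 4/4) — PASS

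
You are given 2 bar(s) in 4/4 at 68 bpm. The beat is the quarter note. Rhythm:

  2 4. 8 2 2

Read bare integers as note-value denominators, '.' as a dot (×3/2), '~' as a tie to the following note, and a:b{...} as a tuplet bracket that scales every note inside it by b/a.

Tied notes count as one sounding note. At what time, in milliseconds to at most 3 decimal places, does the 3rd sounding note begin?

1. 0.0ms @ 0 + 1764.706ms (2)
2. 1764.706ms @ 2 + 1323.529ms (3/2)
3. 3088.235ms @ 7/2 + 441.176ms (1/2)
4. 3529.412ms @ 4 + 1764.706ms (2)
5. 5294.118ms @ 6 + 1764.706ms (2)

note 3 onset = 7/2b = 3088.235ms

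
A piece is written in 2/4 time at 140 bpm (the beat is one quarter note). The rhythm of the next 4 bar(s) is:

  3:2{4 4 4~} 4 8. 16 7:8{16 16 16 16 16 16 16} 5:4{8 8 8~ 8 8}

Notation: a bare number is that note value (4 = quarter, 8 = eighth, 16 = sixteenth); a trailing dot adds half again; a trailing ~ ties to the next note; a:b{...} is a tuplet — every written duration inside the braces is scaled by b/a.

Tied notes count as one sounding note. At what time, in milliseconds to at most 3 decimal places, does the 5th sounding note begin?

1. 0.0ms @ 0 + 285.714ms (2/3)
2. 285.714ms @ 2/3 + 285.714ms (2/3)
3. 571.429ms @ 4/3 + 714.286ms (5/3)
4. 1285.714ms @ 3 + 321.429ms (3/4)
5. 1607.143ms @ 15/4 + 107.143ms (1/4)
6. 1714.286ms @ 4 + 122.449ms (2/7)
7. 1836.735ms @ 30/7 + 122.449ms (2/7)
8. 1959.184ms @ 32/7 + 122.449ms (2/7)
9. 2081.633ms @ 34/7 + 122.449ms (2/7)
10. 2204.082ms @ 36/7 + 122.449ms (2/7)
11. 2326.531ms @ 38/7 + 122.449ms (2/7)
12. 2448.98ms @ 40/7 + 122.449ms (2/7)
13. 2571.429ms @ 6 + 171.429ms (2/5)
14. 2742.857ms @ 32/5 + 171.429ms (2/5)
15. 2914.286ms @ 34/5 + 342.857ms (4/5)
16. 3257.143ms @ 38/5 + 171.429ms (2/5)

note 5 onset = 15/4b = 1607.143ms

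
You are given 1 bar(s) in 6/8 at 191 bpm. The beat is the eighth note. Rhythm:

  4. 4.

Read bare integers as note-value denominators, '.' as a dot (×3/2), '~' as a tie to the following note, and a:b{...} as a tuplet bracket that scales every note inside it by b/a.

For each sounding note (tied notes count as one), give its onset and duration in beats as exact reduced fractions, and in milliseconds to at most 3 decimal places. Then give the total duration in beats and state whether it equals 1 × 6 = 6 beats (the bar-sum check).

1) 0.0ms=0b +942.408ms=3b
2) 942.408ms=3b +942.408ms=3b
Σ=6b of 6 (191bpm 6/8) — PASS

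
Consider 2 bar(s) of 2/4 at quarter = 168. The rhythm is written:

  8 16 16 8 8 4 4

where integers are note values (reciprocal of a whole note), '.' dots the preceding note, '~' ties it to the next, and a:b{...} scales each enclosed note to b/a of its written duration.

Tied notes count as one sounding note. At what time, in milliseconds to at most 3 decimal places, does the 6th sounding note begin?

note 6 onset = 2b = 714.286ms

1. 0.0ms @ 0 + 178.571ms (1/2)
2. 178.571ms @ 1/2 + 89.286ms (1/4)
3. 267.857ms @ 3/4 + 89.286ms (1/4)
4. 357.143ms @ 1 + 178.571ms (1/2)
5. 535.714ms @ 3/2 + 178.571ms (1/2)
6. 714.286ms @ 2 + 357.143ms (1)
7. 1071.429ms @ 3 + 357.143ms (1)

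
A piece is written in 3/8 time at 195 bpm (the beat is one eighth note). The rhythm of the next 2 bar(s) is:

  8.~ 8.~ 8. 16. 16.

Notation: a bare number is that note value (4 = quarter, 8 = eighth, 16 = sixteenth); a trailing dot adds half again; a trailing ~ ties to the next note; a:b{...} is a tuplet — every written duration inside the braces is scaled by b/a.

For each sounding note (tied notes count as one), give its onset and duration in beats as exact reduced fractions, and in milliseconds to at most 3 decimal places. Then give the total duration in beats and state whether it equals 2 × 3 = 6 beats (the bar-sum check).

1) 0.0ms=0b +1384.615ms=9/2b
2) 1384.615ms=9/2b +230.769ms=3/4b
3) 1615.385ms=21/4b +230.769ms=3/4b
Σ=6b of 6 (195bpm 3/8) — PASS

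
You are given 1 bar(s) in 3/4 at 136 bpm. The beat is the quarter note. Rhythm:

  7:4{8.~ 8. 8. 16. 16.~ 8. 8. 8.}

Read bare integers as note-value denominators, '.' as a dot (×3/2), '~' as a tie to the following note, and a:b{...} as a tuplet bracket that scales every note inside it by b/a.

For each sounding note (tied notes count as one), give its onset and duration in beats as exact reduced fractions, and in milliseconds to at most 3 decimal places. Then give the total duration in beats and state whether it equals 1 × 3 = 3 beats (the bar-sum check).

1) 0.0ms=0b +378.151ms=6/7b
2) 378.151ms=6/7b +189.076ms=3/7b
3) 567.227ms=9/7b +94.538ms=3/14b
4) 661.765ms=3/2b +283.613ms=9/14b
5) 945.378ms=15/7b +189.076ms=3/7b
6) 1134.454ms=18/7b +189.076ms=3/7b
Σ=3b of 3 (136bpm 3/4) — PASS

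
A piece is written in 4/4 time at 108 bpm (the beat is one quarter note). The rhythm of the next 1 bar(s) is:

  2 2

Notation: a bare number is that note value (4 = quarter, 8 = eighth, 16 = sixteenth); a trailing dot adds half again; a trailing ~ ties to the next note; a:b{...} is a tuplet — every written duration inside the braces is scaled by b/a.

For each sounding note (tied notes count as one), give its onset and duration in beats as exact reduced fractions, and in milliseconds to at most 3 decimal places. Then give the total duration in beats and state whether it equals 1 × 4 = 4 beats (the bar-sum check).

1) 0.0ms=0b +1111.111ms=2b
2) 1111.111ms=2b +1111.111ms=2b
Σ=4b of 4 (108bpm 4/4) — PASS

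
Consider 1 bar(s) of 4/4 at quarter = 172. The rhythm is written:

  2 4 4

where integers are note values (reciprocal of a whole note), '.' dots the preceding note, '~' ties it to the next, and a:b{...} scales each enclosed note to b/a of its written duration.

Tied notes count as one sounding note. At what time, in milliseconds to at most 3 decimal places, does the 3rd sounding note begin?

1. 0.0ms @ 0 + 697.674ms (2)
2. 697.674ms @ 2 + 348.837ms (1)
3. 1046.512ms @ 3 + 348.837ms (1)

note 3 onset = 3b = 1046.512ms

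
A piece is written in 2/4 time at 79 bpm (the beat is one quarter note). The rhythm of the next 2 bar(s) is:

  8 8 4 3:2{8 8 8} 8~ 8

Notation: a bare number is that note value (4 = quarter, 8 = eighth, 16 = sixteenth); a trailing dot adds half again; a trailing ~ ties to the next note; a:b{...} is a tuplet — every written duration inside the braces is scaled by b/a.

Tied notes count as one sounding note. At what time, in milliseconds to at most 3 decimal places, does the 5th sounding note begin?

1. 0.0ms @ 0 + 379.747ms (1/2)
2. 379.747ms @ 1/2 + 379.747ms (1/2)
3. 759.494ms @ 1 + 759.494ms (1)
4. 1518.987ms @ 2 + 253.165ms (1/3)
5. 1772.152ms @ 7/3 + 253.165ms (1/3)
6. 2025.316ms @ 8/3 + 253.165ms (1/3)
7. 2278.481ms @ 3 + 759.494ms (1)

note 5 onset = 7/3b = 1772.152ms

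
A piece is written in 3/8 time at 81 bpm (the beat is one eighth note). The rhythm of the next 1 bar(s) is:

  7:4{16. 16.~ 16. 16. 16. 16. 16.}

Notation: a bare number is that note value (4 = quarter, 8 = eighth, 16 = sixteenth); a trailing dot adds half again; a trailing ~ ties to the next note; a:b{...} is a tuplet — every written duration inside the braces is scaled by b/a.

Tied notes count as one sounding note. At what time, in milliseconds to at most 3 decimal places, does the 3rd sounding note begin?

1. 0.0ms @ 0 + 317.46ms (3/7)
2. 317.46ms @ 3/7 + 634.921ms (6/7)
3. 952.381ms @ 9/7 + 317.46ms (3/7)
4. 1269.841ms @ 12/7 + 317.46ms (3/7)
5. 1587.302ms @ 15/7 + 317.46ms (3/7)
6. 1904.762ms @ 18/7 + 317.46ms (3/7)

note 3 onset = 9/7b = 952.381ms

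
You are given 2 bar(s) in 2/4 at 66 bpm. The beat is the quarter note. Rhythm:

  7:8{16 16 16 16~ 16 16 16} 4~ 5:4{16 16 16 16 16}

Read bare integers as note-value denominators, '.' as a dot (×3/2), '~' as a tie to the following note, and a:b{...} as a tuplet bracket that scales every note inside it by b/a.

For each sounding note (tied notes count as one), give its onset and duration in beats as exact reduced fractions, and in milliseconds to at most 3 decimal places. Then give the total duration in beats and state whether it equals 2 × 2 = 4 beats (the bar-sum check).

1) 0.0ms=0b +259.74ms=2/7b
2) 259.74ms=2/7b +259.74ms=2/7b
3) 519.481ms=4/7b +259.74ms=2/7b
4) 779.221ms=6/7b +519.481ms=4/7b
5) 1298.701ms=10/7b +259.74ms=2/7b
6) 1558.442ms=12/7b +259.74ms=2/7b
7) 1818.182ms=2b +1090.909ms=6/5b
8) 2909.091ms=16/5b +181.818ms=1/5b
9) 3090.909ms=17/5b +181.818ms=1/5b
10) 3272.727ms=18/5b +181.818ms=1/5b
11) 3454.545ms=19/5b +181.818ms=1/5b
Σ=4b of 4 (66bpm 2/4) — PASS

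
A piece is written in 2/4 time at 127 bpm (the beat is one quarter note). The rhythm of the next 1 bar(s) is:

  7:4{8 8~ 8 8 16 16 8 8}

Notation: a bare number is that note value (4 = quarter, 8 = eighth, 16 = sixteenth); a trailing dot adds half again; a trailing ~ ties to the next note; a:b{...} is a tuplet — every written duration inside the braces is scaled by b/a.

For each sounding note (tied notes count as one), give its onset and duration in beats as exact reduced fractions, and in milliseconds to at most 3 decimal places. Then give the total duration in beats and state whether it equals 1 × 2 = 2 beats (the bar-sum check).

1) 0.0ms=0b +134.983ms=2/7b
2) 134.983ms=2/7b +269.966ms=4/7b
3) 404.949ms=6/7b +134.983ms=2/7b
4) 539.933ms=8/7b +67.492ms=1/7b
5) 607.424ms=9/7b +67.492ms=1/7b
6) 674.916ms=10/7b +134.983ms=2/7b
7) 809.899ms=12/7b +134.983ms=2/7b
Σ=2b of 2 (127bpm 2/4) — PASS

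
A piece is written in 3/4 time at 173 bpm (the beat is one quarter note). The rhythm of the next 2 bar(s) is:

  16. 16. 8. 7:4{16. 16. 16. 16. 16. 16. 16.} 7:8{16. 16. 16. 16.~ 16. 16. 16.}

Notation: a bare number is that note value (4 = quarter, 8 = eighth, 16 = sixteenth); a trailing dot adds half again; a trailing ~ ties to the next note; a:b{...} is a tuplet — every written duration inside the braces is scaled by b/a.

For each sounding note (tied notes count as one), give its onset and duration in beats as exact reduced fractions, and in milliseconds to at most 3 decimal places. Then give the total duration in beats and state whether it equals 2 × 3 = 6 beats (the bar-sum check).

1) 0.0ms=0b +130.058ms=3/8b
2) 130.058ms=3/8b +130.058ms=3/8b
3) 260.116ms=3/4b +260.116ms=3/4b
4) 520.231ms=3/2b +74.319ms=3/14b
5) 594.55ms=12/7b +74.319ms=3/14b
6) 668.869ms=27/14b +74.319ms=3/14b
7) 743.187ms=15/7b +74.319ms=3/14b
8) 817.506ms=33/14b +74.319ms=3/14b
9) 891.825ms=18/7b +74.319ms=3/14b
10) 966.144ms=39/14b +74.319ms=3/14b
11) 1040.462ms=3b +148.637ms=3/7b
12) 1189.1ms=24/7b +148.637ms=3/7b
13) 1337.737ms=27/7b +148.637ms=3/7b
14) 1486.375ms=30/7b +297.275ms=6/7b
15) 1783.65ms=36/7b +148.637ms=3/7b
16) 1932.287ms=39/7b +148.637ms=3/7b
Σ=6b of 6 (173bpm 3/4) — PASS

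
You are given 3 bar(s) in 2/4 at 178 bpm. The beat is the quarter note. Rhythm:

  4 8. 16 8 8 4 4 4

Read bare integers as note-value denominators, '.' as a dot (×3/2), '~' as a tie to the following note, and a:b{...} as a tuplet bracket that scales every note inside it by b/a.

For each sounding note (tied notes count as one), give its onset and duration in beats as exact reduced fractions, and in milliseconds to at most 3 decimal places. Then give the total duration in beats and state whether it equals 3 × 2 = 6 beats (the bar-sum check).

1) 0.0ms=0b +337.079ms=1b
2) 337.079ms=1b +252.809ms=3/4b
3) 589.888ms=7/4b +84.27ms=1/4b
4) 674.157ms=2b +168.539ms=1/2b
5) 842.697ms=5/2b +168.539ms=1/2b
6) 1011.236ms=3b +337.079ms=1b
7) 1348.315ms=4b +337.079ms=1b
8) 1685.393ms=5b +337.079ms=1b
Σ=6b of 6 (178bpm 2/4) — PASS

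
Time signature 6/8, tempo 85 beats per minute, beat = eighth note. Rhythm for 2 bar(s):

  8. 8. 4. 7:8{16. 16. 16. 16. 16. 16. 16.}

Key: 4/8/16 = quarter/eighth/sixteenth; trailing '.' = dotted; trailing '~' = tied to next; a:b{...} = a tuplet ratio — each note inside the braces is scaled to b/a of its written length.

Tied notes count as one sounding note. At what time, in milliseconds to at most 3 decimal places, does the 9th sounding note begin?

note 9 onset = 72/7b = 7260.504ms

1. 0.0ms @ 0 + 1058.824ms (3/2)
2. 1058.824ms @ 3/2 + 1058.824ms (3/2)
3. 2117.647ms @ 3 + 2117.647ms (3)
4. 4235.294ms @ 6 + 605.042ms (6/7)
5. 4840.336ms @ 48/7 + 605.042ms (6/7)
6. 5445.378ms @ 54/7 + 605.042ms (6/7)
7. 6050.42ms @ 60/7 + 605.042ms (6/7)
8. 6655.462ms @ 66/7 + 605.042ms (6/7)
9. 7260.504ms @ 72/7 + 605.042ms (6/7)
10. 7865.546ms @ 78/7 + 605.042ms (6/7)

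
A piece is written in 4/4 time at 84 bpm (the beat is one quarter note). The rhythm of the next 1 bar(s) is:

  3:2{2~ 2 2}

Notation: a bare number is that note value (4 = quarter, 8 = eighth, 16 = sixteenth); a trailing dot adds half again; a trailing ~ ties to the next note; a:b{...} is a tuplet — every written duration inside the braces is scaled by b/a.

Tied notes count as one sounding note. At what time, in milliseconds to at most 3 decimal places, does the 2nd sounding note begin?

note 2 onset = 8/3b = 1904.762ms

1. 0.0ms @ 0 + 1904.762ms (8/3)
2. 1904.762ms @ 8/3 + 952.381ms (4/3)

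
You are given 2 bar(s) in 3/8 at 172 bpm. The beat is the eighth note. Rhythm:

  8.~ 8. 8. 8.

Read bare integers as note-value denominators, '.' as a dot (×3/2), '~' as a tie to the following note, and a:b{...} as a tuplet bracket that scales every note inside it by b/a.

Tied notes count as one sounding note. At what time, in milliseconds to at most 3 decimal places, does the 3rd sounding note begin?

note 3 onset = 9/2b = 1569.767ms

1. 0.0ms @ 0 + 1046.512ms (3)
2. 1046.512ms @ 3 + 523.256ms (3/2)
3. 1569.767ms @ 9/2 + 523.256ms (3/2)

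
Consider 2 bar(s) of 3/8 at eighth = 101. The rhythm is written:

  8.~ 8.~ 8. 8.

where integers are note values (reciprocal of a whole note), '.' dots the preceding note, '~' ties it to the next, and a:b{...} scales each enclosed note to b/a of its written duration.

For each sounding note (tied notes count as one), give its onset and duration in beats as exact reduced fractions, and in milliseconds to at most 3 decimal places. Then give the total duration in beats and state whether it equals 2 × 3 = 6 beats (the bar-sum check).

1) 0.0ms=0b +2673.267ms=9/2b
2) 2673.267ms=9/2b +891.089ms=3/2b
Σ=6b of 6 (101bpm 3/8) — PASS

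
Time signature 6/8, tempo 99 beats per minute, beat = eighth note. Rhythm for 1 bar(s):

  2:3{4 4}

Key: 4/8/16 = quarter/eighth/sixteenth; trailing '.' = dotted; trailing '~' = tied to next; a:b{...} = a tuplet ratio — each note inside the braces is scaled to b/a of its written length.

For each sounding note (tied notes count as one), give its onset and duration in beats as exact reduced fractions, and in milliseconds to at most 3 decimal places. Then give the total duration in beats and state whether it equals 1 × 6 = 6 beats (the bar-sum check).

1) 0.0ms=0b +1818.182ms=3b
2) 1818.182ms=3b +1818.182ms=3b
Σ=6b of 6 (99bpm 6/8) — PASS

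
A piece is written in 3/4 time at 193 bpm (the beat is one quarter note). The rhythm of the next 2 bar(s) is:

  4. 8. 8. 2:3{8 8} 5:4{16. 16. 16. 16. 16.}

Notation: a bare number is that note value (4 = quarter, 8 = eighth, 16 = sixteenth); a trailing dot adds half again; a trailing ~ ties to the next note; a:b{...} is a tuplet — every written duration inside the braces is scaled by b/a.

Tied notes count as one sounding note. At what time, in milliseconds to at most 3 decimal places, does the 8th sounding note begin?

1. 0.0ms @ 0 + 466.321ms (3/2)
2. 466.321ms @ 3/2 + 233.161ms (3/4)
3. 699.482ms @ 9/4 + 233.161ms (3/4)
4. 932.642ms @ 3 + 233.161ms (3/4)
5. 1165.803ms @ 15/4 + 233.161ms (3/4)
6. 1398.964ms @ 9/2 + 93.264ms (3/10)
7. 1492.228ms @ 24/5 + 93.264ms (3/10)
8. 1585.492ms @ 51/10 + 93.264ms (3/10)
9. 1678.756ms @ 27/5 + 93.264ms (3/10)
10. 1772.021ms @ 57/10 + 93.264ms (3/10)

note 8 onset = 51/10b = 1585.492ms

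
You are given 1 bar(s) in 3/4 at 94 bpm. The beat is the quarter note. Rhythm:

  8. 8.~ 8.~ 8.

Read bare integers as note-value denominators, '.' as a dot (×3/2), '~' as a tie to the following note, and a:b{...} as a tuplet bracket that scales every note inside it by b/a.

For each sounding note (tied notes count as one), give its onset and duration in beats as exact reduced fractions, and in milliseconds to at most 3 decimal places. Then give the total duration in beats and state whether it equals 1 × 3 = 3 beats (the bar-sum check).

1) 0.0ms=0b +478.723ms=3/4b
2) 478.723ms=3/4b +1436.17ms=9/4b
Σ=3b of 3 (94bpm 3/4) — PASS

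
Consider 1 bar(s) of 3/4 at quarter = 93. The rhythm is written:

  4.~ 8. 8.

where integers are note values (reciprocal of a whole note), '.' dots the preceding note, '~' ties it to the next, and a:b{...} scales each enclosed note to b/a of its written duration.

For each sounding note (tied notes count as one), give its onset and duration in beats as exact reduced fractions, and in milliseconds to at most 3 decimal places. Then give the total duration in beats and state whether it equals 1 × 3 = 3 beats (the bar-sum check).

1) 0.0ms=0b +1451.613ms=9/4b
2) 1451.613ms=9/4b +483.871ms=3/4b
Σ=3b of 3 (93bpm 3/4) — PASS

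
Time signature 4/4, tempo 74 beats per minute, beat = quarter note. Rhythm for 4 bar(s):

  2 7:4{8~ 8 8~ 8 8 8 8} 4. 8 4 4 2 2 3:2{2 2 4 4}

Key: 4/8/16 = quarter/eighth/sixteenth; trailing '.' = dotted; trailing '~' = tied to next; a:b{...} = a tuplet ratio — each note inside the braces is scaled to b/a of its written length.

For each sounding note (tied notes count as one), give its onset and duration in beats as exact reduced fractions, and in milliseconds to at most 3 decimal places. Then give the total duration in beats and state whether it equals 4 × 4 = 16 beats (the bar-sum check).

1) 0.0ms=0b +1621.622ms=2b
2) 1621.622ms=2b +463.32ms=4/7b
3) 2084.942ms=18/7b +463.32ms=4/7b
4) 2548.263ms=22/7b +231.66ms=2/7b
5) 2779.923ms=24/7b +231.66ms=2/7b
6) 3011.583ms=26/7b +231.66ms=2/7b
7) 3243.243ms=4b +1216.216ms=3/2b
8) 4459.459ms=11/2b +405.405ms=1/2b
9) 4864.865ms=6b +810.811ms=1b
10) 5675.676ms=7b +810.811ms=1b
11) 6486.486ms=8b +1621.622ms=2b
12) 8108.108ms=10b +1621.622ms=2b
13) 9729.73ms=12b +1081.081ms=4/3b
14) 10810.811ms=40/3b +1081.081ms=4/3b
15) 11891.892ms=44/3b +540.541ms=2/3b
16) 12432.432ms=46/3b +540.541ms=2/3b
Σ=16b of 16 (74bpm 4/4) — PASS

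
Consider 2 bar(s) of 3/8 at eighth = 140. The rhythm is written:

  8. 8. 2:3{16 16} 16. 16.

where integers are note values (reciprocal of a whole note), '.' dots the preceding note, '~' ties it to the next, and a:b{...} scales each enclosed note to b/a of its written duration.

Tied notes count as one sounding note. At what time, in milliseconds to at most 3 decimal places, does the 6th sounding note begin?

1. 0.0ms @ 0 + 642.857ms (3/2)
2. 642.857ms @ 3/2 + 642.857ms (3/2)
3. 1285.714ms @ 3 + 321.429ms (3/4)
4. 1607.143ms @ 15/4 + 321.429ms (3/4)
5. 1928.571ms @ 9/2 + 321.429ms (3/4)
6. 2250.0ms @ 21/4 + 321.429ms (3/4)

note 6 onset = 21/4b = 2250.0ms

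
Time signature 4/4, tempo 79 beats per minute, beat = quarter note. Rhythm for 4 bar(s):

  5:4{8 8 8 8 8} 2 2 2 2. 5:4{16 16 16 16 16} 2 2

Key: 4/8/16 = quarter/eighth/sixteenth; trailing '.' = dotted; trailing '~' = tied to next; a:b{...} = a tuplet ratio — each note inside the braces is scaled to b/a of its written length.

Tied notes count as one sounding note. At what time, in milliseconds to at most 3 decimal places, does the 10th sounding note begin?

note 10 onset = 11b = 8354.43ms

1. 0.0ms @ 0 + 303.797ms (2/5)
2. 303.797ms @ 2/5 + 303.797ms (2/5)
3. 607.595ms @ 4/5 + 303.797ms (2/5)
4. 911.392ms @ 6/5 + 303.797ms (2/5)
5. 1215.19ms @ 8/5 + 303.797ms (2/5)
6. 1518.987ms @ 2 + 1518.987ms (2)
7. 3037.975ms @ 4 + 1518.987ms (2)
8. 4556.962ms @ 6 + 1518.987ms (2)
9. 6075.949ms @ 8 + 2278.481ms (3)
10. 8354.43ms @ 11 + 151.899ms (1/5)
11. 8506.329ms @ 56/5 + 151.899ms (1/5)
12. 8658.228ms @ 57/5 + 151.899ms (1/5)
13. 8810.127ms @ 58/5 + 151.899ms (1/5)
14. 8962.025ms @ 59/5 + 151.899ms (1/5)
15. 9113.924ms @ 12 + 1518.987ms (2)
16. 10632.911ms @ 14 + 1518.987ms (2)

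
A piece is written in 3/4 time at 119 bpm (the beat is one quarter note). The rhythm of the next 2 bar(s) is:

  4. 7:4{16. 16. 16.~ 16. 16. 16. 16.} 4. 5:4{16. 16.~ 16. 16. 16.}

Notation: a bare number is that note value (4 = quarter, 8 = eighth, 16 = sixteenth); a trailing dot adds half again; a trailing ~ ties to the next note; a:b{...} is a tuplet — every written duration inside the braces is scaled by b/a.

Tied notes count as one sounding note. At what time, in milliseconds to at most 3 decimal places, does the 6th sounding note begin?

1. 0.0ms @ 0 + 756.303ms (3/2)
2. 756.303ms @ 3/2 + 108.043ms (3/14)
3. 864.346ms @ 12/7 + 108.043ms (3/14)
4. 972.389ms @ 27/14 + 216.086ms (3/7)
5. 1188.475ms @ 33/14 + 108.043ms (3/14)
6. 1296.519ms @ 18/7 + 108.043ms (3/14)
7. 1404.562ms @ 39/14 + 108.043ms (3/14)
8. 1512.605ms @ 3 + 756.303ms (3/2)
9. 2268.908ms @ 9/2 + 151.261ms (3/10)
10. 2420.168ms @ 24/5 + 302.521ms (3/5)
11. 2722.689ms @ 27/5 + 151.261ms (3/10)
12. 2873.95ms @ 57/10 + 151.261ms (3/10)

note 6 onset = 18/7b = 1296.519ms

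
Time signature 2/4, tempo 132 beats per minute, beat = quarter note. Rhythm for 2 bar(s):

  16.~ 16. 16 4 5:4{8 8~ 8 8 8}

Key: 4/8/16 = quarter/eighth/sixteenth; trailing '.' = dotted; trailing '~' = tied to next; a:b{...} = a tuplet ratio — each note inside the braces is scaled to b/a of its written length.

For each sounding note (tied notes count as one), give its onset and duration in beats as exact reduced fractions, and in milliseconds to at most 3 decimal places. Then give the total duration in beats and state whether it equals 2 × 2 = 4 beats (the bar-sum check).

1) 0.0ms=0b +340.909ms=3/4b
2) 340.909ms=3/4b +113.636ms=1/4b
3) 454.545ms=1b +454.545ms=1b
4) 909.091ms=2b +181.818ms=2/5b
5) 1090.909ms=12/5b +363.636ms=4/5b
6) 1454.545ms=16/5b +181.818ms=2/5b
7) 1636.364ms=18/5b +181.818ms=2/5b
Σ=4b of 4 (132bpm 2/4) — PASS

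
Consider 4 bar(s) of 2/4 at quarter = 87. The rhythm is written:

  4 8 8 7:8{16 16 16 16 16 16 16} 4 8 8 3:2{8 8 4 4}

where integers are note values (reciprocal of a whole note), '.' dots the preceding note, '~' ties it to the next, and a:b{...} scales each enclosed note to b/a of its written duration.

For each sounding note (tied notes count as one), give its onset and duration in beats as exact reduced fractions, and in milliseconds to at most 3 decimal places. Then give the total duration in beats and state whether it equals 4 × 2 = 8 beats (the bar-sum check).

1) 0.0ms=0b +689.655ms=1b
2) 689.655ms=1b +344.828ms=1/2b
3) 1034.483ms=3/2b +344.828ms=1/2b
4) 1379.31ms=2b +197.044ms=2/7b
5) 1576.355ms=16/7b +197.044ms=2/7b
6) 1773.399ms=18/7b +197.044ms=2/7b
7) 1970.443ms=20/7b +197.044ms=2/7b
8) 2167.488ms=22/7b +197.044ms=2/7b
9) 2364.532ms=24/7b +197.044ms=2/7b
10) 2561.576ms=26/7b +197.044ms=2/7b
11) 2758.621ms=4b +689.655ms=1b
12) 3448.276ms=5b +344.828ms=1/2b
13) 3793.103ms=11/2b +344.828ms=1/2b
14) 4137.931ms=6b +229.885ms=1/3b
15) 4367.816ms=19/3b +229.885ms=1/3b
16) 4597.701ms=20/3b +459.77ms=2/3b
17) 5057.471ms=22/3b +459.77ms=2/3b
Σ=8b of 8 (87bpm 2/4) — PASS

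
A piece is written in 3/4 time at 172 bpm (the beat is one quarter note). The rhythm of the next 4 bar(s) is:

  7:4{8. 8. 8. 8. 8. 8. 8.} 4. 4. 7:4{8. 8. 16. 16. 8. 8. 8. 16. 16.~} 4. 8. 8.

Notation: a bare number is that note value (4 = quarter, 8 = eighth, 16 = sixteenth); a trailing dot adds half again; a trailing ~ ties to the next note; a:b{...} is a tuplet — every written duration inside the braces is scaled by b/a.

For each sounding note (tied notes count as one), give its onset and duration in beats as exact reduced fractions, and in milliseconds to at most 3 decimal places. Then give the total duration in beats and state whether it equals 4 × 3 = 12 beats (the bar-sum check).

1) 0.0ms=0b +149.502ms=3/7b
2) 149.502ms=3/7b +149.502ms=3/7b
3) 299.003ms=6/7b +149.502ms=3/7b
4) 448.505ms=9/7b +149.502ms=3/7b
5) 598.007ms=12/7b +149.502ms=3/7b
6) 747.508ms=15/7b +149.502ms=3/7b
7) 897.01ms=18/7b +149.502ms=3/7b
8) 1046.512ms=3b +523.256ms=3/2b
9) 1569.767ms=9/2b +523.256ms=3/2b
10) 2093.023ms=6b +149.502ms=3/7b
11) 2242.525ms=45/7b +149.502ms=3/7b
12) 2392.027ms=48/7b +74.751ms=3/14b
13) 2466.777ms=99/14b +74.751ms=3/14b
14) 2541.528ms=51/7b +149.502ms=3/7b
15) 2691.03ms=54/7b +149.502ms=3/7b
16) 2840.532ms=57/7b +149.502ms=3/7b
17) 2990.033ms=60/7b +74.751ms=3/14b
18) 3064.784ms=123/14b +598.007ms=12/7b
19) 3662.791ms=21/2b +261.628ms=3/4b
20) 3924.419ms=45/4b +261.628ms=3/4b
Σ=12b of 12 (172bpm 3/4) — PASS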